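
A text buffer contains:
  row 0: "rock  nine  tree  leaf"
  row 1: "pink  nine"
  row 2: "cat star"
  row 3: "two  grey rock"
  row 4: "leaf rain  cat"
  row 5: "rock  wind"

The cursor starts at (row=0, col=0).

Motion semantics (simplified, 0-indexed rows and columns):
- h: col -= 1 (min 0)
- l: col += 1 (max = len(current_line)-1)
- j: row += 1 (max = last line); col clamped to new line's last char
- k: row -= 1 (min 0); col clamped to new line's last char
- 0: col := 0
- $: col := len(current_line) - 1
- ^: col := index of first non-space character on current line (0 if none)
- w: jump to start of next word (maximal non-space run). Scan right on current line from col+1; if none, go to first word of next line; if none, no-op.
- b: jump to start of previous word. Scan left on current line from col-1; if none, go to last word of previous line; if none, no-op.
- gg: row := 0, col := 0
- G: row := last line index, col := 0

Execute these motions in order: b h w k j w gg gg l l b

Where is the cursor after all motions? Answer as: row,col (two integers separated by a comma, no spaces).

Answer: 0,0

Derivation:
After 1 (b): row=0 col=0 char='r'
After 2 (h): row=0 col=0 char='r'
After 3 (w): row=0 col=6 char='n'
After 4 (k): row=0 col=6 char='n'
After 5 (j): row=1 col=6 char='n'
After 6 (w): row=2 col=0 char='c'
After 7 (gg): row=0 col=0 char='r'
After 8 (gg): row=0 col=0 char='r'
After 9 (l): row=0 col=1 char='o'
After 10 (l): row=0 col=2 char='c'
After 11 (b): row=0 col=0 char='r'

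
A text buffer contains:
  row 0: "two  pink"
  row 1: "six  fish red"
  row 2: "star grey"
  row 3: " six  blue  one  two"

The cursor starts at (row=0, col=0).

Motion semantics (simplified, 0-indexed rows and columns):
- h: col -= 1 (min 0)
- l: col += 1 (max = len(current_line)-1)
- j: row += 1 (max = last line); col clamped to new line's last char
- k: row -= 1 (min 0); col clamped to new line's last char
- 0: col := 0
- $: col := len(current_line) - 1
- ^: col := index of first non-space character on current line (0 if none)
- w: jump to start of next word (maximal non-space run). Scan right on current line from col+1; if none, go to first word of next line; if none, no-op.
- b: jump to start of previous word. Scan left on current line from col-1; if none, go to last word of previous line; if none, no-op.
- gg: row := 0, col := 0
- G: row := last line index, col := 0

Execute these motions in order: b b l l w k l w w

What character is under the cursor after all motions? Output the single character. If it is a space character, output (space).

Answer: f

Derivation:
After 1 (b): row=0 col=0 char='t'
After 2 (b): row=0 col=0 char='t'
After 3 (l): row=0 col=1 char='w'
After 4 (l): row=0 col=2 char='o'
After 5 (w): row=0 col=5 char='p'
After 6 (k): row=0 col=5 char='p'
After 7 (l): row=0 col=6 char='i'
After 8 (w): row=1 col=0 char='s'
After 9 (w): row=1 col=5 char='f'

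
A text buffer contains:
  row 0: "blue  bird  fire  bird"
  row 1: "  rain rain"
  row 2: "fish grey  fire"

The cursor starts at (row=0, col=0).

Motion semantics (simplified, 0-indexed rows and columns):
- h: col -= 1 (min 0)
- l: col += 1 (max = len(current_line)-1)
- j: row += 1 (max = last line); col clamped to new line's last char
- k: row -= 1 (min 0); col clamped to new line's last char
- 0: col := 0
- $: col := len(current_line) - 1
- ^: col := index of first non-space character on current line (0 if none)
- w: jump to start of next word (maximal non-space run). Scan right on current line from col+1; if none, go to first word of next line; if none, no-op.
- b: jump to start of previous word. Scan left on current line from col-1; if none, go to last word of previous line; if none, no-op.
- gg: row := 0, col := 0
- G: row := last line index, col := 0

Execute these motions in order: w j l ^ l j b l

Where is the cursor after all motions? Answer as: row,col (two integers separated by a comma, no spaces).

After 1 (w): row=0 col=6 char='b'
After 2 (j): row=1 col=6 char='_'
After 3 (l): row=1 col=7 char='r'
After 4 (^): row=1 col=2 char='r'
After 5 (l): row=1 col=3 char='a'
After 6 (j): row=2 col=3 char='h'
After 7 (b): row=2 col=0 char='f'
After 8 (l): row=2 col=1 char='i'

Answer: 2,1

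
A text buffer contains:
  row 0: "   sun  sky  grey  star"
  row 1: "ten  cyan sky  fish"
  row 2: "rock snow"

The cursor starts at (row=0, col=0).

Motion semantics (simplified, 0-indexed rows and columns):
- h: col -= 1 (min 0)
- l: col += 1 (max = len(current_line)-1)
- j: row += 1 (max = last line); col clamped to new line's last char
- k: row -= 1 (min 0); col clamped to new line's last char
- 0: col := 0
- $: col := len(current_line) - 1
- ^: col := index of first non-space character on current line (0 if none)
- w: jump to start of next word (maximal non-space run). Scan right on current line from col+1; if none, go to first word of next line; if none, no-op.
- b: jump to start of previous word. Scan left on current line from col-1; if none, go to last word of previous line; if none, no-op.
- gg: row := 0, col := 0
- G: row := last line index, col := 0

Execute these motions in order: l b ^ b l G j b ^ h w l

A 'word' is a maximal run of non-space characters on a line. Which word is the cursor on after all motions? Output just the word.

Answer: cyan

Derivation:
After 1 (l): row=0 col=1 char='_'
After 2 (b): row=0 col=1 char='_'
After 3 (^): row=0 col=3 char='s'
After 4 (b): row=0 col=3 char='s'
After 5 (l): row=0 col=4 char='u'
After 6 (G): row=2 col=0 char='r'
After 7 (j): row=2 col=0 char='r'
After 8 (b): row=1 col=15 char='f'
After 9 (^): row=1 col=0 char='t'
After 10 (h): row=1 col=0 char='t'
After 11 (w): row=1 col=5 char='c'
After 12 (l): row=1 col=6 char='y'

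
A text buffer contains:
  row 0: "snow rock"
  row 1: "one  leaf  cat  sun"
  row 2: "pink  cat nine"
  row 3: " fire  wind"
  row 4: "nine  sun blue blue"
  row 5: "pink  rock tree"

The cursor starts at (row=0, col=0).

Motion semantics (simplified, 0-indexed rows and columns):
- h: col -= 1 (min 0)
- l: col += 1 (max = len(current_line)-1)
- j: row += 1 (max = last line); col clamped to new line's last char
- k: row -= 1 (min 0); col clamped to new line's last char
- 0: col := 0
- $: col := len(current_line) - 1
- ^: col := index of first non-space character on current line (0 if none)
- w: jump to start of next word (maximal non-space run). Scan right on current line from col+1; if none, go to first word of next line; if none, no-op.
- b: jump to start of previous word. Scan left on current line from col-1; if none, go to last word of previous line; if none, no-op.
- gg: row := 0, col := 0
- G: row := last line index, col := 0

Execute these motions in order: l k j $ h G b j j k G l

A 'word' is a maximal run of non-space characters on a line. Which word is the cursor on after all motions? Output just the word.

After 1 (l): row=0 col=1 char='n'
After 2 (k): row=0 col=1 char='n'
After 3 (j): row=1 col=1 char='n'
After 4 ($): row=1 col=18 char='n'
After 5 (h): row=1 col=17 char='u'
After 6 (G): row=5 col=0 char='p'
After 7 (b): row=4 col=15 char='b'
After 8 (j): row=5 col=14 char='e'
After 9 (j): row=5 col=14 char='e'
After 10 (k): row=4 col=14 char='_'
After 11 (G): row=5 col=0 char='p'
After 12 (l): row=5 col=1 char='i'

Answer: pink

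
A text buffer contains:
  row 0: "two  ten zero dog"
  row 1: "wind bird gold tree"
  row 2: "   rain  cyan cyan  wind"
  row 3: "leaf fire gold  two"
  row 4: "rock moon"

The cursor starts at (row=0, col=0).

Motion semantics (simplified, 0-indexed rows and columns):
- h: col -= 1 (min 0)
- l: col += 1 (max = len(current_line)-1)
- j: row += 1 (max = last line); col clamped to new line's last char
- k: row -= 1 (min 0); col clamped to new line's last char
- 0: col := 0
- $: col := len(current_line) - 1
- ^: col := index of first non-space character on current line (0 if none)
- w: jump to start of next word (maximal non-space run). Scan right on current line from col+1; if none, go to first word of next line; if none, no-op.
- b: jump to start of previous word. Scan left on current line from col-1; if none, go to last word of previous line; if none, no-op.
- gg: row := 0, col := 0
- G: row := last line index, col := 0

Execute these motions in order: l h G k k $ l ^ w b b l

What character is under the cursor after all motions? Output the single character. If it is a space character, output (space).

After 1 (l): row=0 col=1 char='w'
After 2 (h): row=0 col=0 char='t'
After 3 (G): row=4 col=0 char='r'
After 4 (k): row=3 col=0 char='l'
After 5 (k): row=2 col=0 char='_'
After 6 ($): row=2 col=23 char='d'
After 7 (l): row=2 col=23 char='d'
After 8 (^): row=2 col=3 char='r'
After 9 (w): row=2 col=9 char='c'
After 10 (b): row=2 col=3 char='r'
After 11 (b): row=1 col=15 char='t'
After 12 (l): row=1 col=16 char='r'

Answer: r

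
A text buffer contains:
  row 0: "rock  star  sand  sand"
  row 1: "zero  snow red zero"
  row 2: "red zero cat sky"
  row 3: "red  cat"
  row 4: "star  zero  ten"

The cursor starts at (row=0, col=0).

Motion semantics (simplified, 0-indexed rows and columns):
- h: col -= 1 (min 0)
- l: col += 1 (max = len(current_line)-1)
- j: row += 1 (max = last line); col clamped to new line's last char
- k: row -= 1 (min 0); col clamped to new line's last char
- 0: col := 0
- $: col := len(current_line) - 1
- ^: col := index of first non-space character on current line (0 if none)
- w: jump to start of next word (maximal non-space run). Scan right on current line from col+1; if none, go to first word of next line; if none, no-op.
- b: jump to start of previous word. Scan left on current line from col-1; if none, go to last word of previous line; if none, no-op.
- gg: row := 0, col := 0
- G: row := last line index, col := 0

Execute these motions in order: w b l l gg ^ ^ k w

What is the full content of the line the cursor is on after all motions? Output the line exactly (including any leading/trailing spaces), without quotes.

After 1 (w): row=0 col=6 char='s'
After 2 (b): row=0 col=0 char='r'
After 3 (l): row=0 col=1 char='o'
After 4 (l): row=0 col=2 char='c'
After 5 (gg): row=0 col=0 char='r'
After 6 (^): row=0 col=0 char='r'
After 7 (^): row=0 col=0 char='r'
After 8 (k): row=0 col=0 char='r'
After 9 (w): row=0 col=6 char='s'

Answer: rock  star  sand  sand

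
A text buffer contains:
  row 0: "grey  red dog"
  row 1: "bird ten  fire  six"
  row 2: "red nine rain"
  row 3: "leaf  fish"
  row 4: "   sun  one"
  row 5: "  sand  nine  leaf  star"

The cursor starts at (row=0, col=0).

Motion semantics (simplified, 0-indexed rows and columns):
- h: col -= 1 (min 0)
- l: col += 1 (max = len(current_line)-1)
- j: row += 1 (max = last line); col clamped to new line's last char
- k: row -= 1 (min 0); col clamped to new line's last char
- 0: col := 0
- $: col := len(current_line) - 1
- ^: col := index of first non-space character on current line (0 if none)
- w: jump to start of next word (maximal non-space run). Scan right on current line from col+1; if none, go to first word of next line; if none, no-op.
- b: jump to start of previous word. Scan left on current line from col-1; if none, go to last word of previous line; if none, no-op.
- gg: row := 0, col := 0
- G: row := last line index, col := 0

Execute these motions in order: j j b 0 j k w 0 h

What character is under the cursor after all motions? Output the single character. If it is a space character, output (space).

Answer: b

Derivation:
After 1 (j): row=1 col=0 char='b'
After 2 (j): row=2 col=0 char='r'
After 3 (b): row=1 col=16 char='s'
After 4 (0): row=1 col=0 char='b'
After 5 (j): row=2 col=0 char='r'
After 6 (k): row=1 col=0 char='b'
After 7 (w): row=1 col=5 char='t'
After 8 (0): row=1 col=0 char='b'
After 9 (h): row=1 col=0 char='b'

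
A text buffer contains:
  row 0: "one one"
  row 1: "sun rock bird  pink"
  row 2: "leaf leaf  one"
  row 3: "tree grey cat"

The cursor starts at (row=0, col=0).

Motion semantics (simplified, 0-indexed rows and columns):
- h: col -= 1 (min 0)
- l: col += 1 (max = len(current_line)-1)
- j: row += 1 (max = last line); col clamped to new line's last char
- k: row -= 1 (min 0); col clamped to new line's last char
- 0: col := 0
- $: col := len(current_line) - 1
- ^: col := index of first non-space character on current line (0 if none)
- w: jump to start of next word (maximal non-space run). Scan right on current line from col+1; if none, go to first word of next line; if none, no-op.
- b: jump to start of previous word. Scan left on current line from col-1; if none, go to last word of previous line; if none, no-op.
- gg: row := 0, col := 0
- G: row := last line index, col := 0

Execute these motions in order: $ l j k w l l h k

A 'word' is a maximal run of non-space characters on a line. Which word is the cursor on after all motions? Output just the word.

After 1 ($): row=0 col=6 char='e'
After 2 (l): row=0 col=6 char='e'
After 3 (j): row=1 col=6 char='c'
After 4 (k): row=0 col=6 char='e'
After 5 (w): row=1 col=0 char='s'
After 6 (l): row=1 col=1 char='u'
After 7 (l): row=1 col=2 char='n'
After 8 (h): row=1 col=1 char='u'
After 9 (k): row=0 col=1 char='n'

Answer: one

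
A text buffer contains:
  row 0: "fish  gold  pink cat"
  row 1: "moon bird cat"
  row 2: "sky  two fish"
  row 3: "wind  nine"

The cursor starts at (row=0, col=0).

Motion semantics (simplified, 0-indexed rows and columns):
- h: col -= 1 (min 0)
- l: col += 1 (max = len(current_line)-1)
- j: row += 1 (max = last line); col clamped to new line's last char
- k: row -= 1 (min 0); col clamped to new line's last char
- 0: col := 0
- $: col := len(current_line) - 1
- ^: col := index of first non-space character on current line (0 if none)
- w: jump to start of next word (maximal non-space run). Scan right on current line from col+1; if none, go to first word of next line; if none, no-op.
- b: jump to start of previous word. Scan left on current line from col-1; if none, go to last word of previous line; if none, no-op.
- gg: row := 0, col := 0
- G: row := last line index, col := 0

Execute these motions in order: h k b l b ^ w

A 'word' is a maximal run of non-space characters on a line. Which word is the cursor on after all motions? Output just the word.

After 1 (h): row=0 col=0 char='f'
After 2 (k): row=0 col=0 char='f'
After 3 (b): row=0 col=0 char='f'
After 4 (l): row=0 col=1 char='i'
After 5 (b): row=0 col=0 char='f'
After 6 (^): row=0 col=0 char='f'
After 7 (w): row=0 col=6 char='g'

Answer: gold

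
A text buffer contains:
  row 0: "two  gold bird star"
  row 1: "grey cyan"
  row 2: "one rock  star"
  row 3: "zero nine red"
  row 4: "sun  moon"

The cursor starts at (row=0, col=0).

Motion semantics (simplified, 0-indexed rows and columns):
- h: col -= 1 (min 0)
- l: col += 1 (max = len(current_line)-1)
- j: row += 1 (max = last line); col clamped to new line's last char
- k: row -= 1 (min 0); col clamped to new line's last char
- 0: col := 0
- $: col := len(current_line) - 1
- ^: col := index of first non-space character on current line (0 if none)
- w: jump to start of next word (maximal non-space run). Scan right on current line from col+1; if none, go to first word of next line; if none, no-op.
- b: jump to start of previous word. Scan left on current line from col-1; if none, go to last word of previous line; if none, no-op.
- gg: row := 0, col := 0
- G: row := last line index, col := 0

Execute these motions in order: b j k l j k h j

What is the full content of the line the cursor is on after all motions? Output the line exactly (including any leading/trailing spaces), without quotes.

After 1 (b): row=0 col=0 char='t'
After 2 (j): row=1 col=0 char='g'
After 3 (k): row=0 col=0 char='t'
After 4 (l): row=0 col=1 char='w'
After 5 (j): row=1 col=1 char='r'
After 6 (k): row=0 col=1 char='w'
After 7 (h): row=0 col=0 char='t'
After 8 (j): row=1 col=0 char='g'

Answer: grey cyan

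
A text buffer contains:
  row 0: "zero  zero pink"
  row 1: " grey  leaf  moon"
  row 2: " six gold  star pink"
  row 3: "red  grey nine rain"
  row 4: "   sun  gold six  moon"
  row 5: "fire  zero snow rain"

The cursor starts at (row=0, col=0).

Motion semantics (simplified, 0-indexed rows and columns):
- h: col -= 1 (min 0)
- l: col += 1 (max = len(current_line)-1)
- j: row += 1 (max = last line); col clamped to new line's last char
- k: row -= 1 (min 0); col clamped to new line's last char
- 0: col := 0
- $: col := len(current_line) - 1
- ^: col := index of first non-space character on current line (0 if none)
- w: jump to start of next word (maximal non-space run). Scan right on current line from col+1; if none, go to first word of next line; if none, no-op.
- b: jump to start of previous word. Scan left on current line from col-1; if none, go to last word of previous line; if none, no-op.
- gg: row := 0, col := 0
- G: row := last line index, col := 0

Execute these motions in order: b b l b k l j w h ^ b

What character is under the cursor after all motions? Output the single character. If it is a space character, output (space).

After 1 (b): row=0 col=0 char='z'
After 2 (b): row=0 col=0 char='z'
After 3 (l): row=0 col=1 char='e'
After 4 (b): row=0 col=0 char='z'
After 5 (k): row=0 col=0 char='z'
After 6 (l): row=0 col=1 char='e'
After 7 (j): row=1 col=1 char='g'
After 8 (w): row=1 col=7 char='l'
After 9 (h): row=1 col=6 char='_'
After 10 (^): row=1 col=1 char='g'
After 11 (b): row=0 col=11 char='p'

Answer: p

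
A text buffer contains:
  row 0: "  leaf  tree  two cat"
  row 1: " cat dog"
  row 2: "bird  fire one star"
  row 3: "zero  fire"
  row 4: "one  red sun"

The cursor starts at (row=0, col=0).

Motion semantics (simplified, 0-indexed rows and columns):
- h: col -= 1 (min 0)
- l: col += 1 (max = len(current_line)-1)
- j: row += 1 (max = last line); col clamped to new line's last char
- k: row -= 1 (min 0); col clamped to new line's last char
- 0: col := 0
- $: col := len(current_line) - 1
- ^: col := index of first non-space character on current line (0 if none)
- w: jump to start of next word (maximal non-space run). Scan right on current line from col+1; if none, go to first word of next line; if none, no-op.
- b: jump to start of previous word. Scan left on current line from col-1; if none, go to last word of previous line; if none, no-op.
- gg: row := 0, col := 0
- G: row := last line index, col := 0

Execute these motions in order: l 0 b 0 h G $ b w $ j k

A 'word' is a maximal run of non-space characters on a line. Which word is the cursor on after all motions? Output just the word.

After 1 (l): row=0 col=1 char='_'
After 2 (0): row=0 col=0 char='_'
After 3 (b): row=0 col=0 char='_'
After 4 (0): row=0 col=0 char='_'
After 5 (h): row=0 col=0 char='_'
After 6 (G): row=4 col=0 char='o'
After 7 ($): row=4 col=11 char='n'
After 8 (b): row=4 col=9 char='s'
After 9 (w): row=4 col=9 char='s'
After 10 ($): row=4 col=11 char='n'
After 11 (j): row=4 col=11 char='n'
After 12 (k): row=3 col=9 char='e'

Answer: fire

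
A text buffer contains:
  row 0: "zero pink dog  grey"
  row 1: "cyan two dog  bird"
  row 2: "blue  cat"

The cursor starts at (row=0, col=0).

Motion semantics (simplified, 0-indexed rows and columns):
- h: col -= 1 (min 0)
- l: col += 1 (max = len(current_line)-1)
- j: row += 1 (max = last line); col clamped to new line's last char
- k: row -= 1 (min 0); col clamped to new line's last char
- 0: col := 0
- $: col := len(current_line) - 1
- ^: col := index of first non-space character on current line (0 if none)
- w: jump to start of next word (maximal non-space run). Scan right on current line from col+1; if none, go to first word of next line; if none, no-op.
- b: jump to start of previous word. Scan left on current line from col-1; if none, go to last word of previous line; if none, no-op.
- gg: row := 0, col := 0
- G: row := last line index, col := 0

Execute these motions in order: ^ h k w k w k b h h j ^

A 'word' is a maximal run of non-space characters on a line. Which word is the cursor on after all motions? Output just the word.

Answer: cyan

Derivation:
After 1 (^): row=0 col=0 char='z'
After 2 (h): row=0 col=0 char='z'
After 3 (k): row=0 col=0 char='z'
After 4 (w): row=0 col=5 char='p'
After 5 (k): row=0 col=5 char='p'
After 6 (w): row=0 col=10 char='d'
After 7 (k): row=0 col=10 char='d'
After 8 (b): row=0 col=5 char='p'
After 9 (h): row=0 col=4 char='_'
After 10 (h): row=0 col=3 char='o'
After 11 (j): row=1 col=3 char='n'
After 12 (^): row=1 col=0 char='c'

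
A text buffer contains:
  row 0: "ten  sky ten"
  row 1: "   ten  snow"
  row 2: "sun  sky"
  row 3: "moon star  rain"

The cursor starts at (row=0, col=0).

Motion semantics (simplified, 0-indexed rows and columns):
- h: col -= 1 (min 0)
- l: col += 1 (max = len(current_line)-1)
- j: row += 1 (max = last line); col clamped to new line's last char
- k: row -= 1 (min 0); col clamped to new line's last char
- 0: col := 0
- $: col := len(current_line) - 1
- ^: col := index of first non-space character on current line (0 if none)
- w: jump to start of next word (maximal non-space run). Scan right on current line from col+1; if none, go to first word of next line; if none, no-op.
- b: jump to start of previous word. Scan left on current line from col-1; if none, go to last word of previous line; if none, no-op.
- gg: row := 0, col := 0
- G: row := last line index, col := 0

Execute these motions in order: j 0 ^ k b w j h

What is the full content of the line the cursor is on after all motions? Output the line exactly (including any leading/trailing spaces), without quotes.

After 1 (j): row=1 col=0 char='_'
After 2 (0): row=1 col=0 char='_'
After 3 (^): row=1 col=3 char='t'
After 4 (k): row=0 col=3 char='_'
After 5 (b): row=0 col=0 char='t'
After 6 (w): row=0 col=5 char='s'
After 7 (j): row=1 col=5 char='n'
After 8 (h): row=1 col=4 char='e'

Answer:    ten  snow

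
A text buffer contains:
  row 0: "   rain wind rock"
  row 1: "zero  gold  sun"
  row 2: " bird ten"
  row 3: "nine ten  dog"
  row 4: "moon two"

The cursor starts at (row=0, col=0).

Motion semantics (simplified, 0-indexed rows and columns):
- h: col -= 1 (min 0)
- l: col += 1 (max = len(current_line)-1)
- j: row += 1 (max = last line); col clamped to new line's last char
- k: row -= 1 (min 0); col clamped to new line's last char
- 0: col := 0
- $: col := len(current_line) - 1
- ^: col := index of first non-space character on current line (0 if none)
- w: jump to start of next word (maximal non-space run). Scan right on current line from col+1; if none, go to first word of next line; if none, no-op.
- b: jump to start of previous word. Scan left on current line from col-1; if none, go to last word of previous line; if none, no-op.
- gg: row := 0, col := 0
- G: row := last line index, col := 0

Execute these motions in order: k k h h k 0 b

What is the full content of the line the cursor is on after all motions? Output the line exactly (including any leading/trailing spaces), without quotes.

Answer:    rain wind rock

Derivation:
After 1 (k): row=0 col=0 char='_'
After 2 (k): row=0 col=0 char='_'
After 3 (h): row=0 col=0 char='_'
After 4 (h): row=0 col=0 char='_'
After 5 (k): row=0 col=0 char='_'
After 6 (0): row=0 col=0 char='_'
After 7 (b): row=0 col=0 char='_'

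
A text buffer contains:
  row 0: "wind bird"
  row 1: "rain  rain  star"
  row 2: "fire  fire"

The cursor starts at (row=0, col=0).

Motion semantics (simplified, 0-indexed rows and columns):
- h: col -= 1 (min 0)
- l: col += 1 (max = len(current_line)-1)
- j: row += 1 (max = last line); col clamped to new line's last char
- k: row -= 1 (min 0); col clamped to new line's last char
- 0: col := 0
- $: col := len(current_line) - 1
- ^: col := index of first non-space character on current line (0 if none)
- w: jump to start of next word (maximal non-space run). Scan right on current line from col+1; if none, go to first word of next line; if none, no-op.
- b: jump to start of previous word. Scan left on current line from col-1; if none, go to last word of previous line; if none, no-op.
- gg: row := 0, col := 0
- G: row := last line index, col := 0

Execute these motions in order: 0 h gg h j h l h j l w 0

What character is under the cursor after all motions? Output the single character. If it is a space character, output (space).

After 1 (0): row=0 col=0 char='w'
After 2 (h): row=0 col=0 char='w'
After 3 (gg): row=0 col=0 char='w'
After 4 (h): row=0 col=0 char='w'
After 5 (j): row=1 col=0 char='r'
After 6 (h): row=1 col=0 char='r'
After 7 (l): row=1 col=1 char='a'
After 8 (h): row=1 col=0 char='r'
After 9 (j): row=2 col=0 char='f'
After 10 (l): row=2 col=1 char='i'
After 11 (w): row=2 col=6 char='f'
After 12 (0): row=2 col=0 char='f'

Answer: f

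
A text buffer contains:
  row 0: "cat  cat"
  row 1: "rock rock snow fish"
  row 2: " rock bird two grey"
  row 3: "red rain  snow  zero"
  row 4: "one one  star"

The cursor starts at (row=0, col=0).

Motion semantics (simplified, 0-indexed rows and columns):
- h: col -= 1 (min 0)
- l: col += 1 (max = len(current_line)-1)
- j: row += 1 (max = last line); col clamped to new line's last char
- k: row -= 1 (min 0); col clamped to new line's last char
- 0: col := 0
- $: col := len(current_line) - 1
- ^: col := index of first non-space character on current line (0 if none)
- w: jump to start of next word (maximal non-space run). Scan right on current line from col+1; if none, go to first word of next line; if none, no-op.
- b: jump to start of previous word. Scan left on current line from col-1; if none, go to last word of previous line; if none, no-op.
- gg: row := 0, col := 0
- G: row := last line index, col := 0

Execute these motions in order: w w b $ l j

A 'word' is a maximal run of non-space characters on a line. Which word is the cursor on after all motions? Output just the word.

Answer: rock

Derivation:
After 1 (w): row=0 col=5 char='c'
After 2 (w): row=1 col=0 char='r'
After 3 (b): row=0 col=5 char='c'
After 4 ($): row=0 col=7 char='t'
After 5 (l): row=0 col=7 char='t'
After 6 (j): row=1 col=7 char='c'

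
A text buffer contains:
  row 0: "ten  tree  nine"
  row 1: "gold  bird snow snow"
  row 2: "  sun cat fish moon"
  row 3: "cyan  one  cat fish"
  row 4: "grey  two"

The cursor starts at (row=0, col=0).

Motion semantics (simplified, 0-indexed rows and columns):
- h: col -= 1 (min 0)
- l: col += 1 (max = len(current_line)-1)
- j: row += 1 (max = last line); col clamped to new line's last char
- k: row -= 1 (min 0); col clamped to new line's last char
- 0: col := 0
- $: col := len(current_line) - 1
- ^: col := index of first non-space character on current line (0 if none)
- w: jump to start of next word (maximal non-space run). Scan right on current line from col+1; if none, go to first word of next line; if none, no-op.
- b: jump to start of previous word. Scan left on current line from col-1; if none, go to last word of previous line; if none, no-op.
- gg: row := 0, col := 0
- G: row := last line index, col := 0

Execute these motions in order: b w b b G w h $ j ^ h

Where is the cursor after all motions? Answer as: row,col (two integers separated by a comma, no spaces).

Answer: 4,0

Derivation:
After 1 (b): row=0 col=0 char='t'
After 2 (w): row=0 col=5 char='t'
After 3 (b): row=0 col=0 char='t'
After 4 (b): row=0 col=0 char='t'
After 5 (G): row=4 col=0 char='g'
After 6 (w): row=4 col=6 char='t'
After 7 (h): row=4 col=5 char='_'
After 8 ($): row=4 col=8 char='o'
After 9 (j): row=4 col=8 char='o'
After 10 (^): row=4 col=0 char='g'
After 11 (h): row=4 col=0 char='g'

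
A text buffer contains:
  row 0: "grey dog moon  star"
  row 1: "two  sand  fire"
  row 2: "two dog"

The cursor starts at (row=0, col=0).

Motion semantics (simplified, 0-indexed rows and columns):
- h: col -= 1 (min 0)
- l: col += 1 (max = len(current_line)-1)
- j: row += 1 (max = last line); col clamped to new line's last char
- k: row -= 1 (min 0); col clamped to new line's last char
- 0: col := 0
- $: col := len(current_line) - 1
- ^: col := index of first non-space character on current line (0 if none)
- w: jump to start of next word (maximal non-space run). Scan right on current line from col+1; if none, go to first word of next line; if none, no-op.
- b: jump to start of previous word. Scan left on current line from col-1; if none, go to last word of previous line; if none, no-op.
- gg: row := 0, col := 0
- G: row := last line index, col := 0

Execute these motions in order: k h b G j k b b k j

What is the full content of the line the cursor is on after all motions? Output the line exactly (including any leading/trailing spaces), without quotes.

After 1 (k): row=0 col=0 char='g'
After 2 (h): row=0 col=0 char='g'
After 3 (b): row=0 col=0 char='g'
After 4 (G): row=2 col=0 char='t'
After 5 (j): row=2 col=0 char='t'
After 6 (k): row=1 col=0 char='t'
After 7 (b): row=0 col=15 char='s'
After 8 (b): row=0 col=9 char='m'
After 9 (k): row=0 col=9 char='m'
After 10 (j): row=1 col=9 char='_'

Answer: two  sand  fire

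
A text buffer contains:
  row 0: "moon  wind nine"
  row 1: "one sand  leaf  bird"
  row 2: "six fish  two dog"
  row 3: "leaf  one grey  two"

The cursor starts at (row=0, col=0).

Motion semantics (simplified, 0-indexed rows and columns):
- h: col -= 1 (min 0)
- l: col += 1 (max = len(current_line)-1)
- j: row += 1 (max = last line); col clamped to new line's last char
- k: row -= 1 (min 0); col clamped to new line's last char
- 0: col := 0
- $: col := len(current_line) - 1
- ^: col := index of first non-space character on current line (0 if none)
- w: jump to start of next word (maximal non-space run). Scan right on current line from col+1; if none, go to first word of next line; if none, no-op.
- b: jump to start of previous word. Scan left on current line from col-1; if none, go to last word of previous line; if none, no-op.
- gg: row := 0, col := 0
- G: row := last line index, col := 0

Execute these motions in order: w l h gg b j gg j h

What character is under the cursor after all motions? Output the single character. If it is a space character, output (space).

After 1 (w): row=0 col=6 char='w'
After 2 (l): row=0 col=7 char='i'
After 3 (h): row=0 col=6 char='w'
After 4 (gg): row=0 col=0 char='m'
After 5 (b): row=0 col=0 char='m'
After 6 (j): row=1 col=0 char='o'
After 7 (gg): row=0 col=0 char='m'
After 8 (j): row=1 col=0 char='o'
After 9 (h): row=1 col=0 char='o'

Answer: o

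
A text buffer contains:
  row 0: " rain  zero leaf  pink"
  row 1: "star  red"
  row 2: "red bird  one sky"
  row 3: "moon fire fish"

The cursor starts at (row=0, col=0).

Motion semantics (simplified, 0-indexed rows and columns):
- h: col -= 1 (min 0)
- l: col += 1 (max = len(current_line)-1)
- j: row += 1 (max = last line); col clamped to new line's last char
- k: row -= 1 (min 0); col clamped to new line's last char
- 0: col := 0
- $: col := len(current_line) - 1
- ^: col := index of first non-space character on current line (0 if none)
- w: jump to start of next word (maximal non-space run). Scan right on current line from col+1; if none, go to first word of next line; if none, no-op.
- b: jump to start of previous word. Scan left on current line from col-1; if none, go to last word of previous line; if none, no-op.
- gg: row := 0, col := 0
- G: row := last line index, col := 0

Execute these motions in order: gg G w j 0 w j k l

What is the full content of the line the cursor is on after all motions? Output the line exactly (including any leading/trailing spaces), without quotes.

Answer: red bird  one sky

Derivation:
After 1 (gg): row=0 col=0 char='_'
After 2 (G): row=3 col=0 char='m'
After 3 (w): row=3 col=5 char='f'
After 4 (j): row=3 col=5 char='f'
After 5 (0): row=3 col=0 char='m'
After 6 (w): row=3 col=5 char='f'
After 7 (j): row=3 col=5 char='f'
After 8 (k): row=2 col=5 char='i'
After 9 (l): row=2 col=6 char='r'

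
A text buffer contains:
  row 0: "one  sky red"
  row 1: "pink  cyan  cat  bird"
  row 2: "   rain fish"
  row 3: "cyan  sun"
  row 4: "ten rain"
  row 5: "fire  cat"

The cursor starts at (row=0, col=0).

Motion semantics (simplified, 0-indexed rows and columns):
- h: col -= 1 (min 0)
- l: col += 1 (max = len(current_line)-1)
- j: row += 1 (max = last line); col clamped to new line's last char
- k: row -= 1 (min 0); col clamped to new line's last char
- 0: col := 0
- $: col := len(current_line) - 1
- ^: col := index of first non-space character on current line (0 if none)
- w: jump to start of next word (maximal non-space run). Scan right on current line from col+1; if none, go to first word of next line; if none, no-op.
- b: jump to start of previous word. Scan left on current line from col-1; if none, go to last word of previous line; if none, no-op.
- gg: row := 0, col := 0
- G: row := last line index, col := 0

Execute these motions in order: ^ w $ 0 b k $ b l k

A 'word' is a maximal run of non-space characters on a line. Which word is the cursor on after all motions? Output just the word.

After 1 (^): row=0 col=0 char='o'
After 2 (w): row=0 col=5 char='s'
After 3 ($): row=0 col=11 char='d'
After 4 (0): row=0 col=0 char='o'
After 5 (b): row=0 col=0 char='o'
After 6 (k): row=0 col=0 char='o'
After 7 ($): row=0 col=11 char='d'
After 8 (b): row=0 col=9 char='r'
After 9 (l): row=0 col=10 char='e'
After 10 (k): row=0 col=10 char='e'

Answer: red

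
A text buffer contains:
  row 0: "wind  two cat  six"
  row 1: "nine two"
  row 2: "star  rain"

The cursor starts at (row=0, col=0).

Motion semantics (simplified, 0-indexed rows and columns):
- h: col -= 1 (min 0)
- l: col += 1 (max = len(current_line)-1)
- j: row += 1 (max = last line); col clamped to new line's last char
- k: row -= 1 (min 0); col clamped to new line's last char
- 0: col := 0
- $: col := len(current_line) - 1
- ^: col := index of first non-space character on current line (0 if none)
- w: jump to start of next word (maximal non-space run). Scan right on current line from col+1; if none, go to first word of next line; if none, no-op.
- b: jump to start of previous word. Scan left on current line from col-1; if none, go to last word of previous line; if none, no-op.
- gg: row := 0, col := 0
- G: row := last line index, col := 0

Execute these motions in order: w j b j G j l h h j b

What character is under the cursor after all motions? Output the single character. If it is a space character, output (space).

After 1 (w): row=0 col=6 char='t'
After 2 (j): row=1 col=6 char='w'
After 3 (b): row=1 col=5 char='t'
After 4 (j): row=2 col=5 char='_'
After 5 (G): row=2 col=0 char='s'
After 6 (j): row=2 col=0 char='s'
After 7 (l): row=2 col=1 char='t'
After 8 (h): row=2 col=0 char='s'
After 9 (h): row=2 col=0 char='s'
After 10 (j): row=2 col=0 char='s'
After 11 (b): row=1 col=5 char='t'

Answer: t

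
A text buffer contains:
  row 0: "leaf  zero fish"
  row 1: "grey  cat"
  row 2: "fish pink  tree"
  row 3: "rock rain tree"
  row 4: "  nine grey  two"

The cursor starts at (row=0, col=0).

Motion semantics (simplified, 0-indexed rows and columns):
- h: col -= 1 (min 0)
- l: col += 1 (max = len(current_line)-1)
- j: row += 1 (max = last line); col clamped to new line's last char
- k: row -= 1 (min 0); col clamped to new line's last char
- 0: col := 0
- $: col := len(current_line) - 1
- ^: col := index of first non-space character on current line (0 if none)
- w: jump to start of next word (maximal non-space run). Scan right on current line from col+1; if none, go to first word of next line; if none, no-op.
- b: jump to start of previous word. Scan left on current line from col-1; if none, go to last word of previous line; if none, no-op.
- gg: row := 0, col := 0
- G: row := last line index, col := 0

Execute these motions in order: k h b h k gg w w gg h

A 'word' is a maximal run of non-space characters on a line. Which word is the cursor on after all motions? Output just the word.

After 1 (k): row=0 col=0 char='l'
After 2 (h): row=0 col=0 char='l'
After 3 (b): row=0 col=0 char='l'
After 4 (h): row=0 col=0 char='l'
After 5 (k): row=0 col=0 char='l'
After 6 (gg): row=0 col=0 char='l'
After 7 (w): row=0 col=6 char='z'
After 8 (w): row=0 col=11 char='f'
After 9 (gg): row=0 col=0 char='l'
After 10 (h): row=0 col=0 char='l'

Answer: leaf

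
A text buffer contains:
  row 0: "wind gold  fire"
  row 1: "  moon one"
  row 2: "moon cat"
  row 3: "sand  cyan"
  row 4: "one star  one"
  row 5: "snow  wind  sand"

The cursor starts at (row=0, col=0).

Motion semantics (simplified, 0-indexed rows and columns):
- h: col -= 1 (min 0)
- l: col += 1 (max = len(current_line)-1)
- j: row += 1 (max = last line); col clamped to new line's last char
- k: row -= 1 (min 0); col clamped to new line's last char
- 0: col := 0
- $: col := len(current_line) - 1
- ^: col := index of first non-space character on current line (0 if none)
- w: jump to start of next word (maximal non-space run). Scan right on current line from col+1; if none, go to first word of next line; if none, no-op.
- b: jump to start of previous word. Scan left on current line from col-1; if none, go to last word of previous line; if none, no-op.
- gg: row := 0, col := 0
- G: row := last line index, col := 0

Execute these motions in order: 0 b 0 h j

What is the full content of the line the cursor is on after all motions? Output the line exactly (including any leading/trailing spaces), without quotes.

After 1 (0): row=0 col=0 char='w'
After 2 (b): row=0 col=0 char='w'
After 3 (0): row=0 col=0 char='w'
After 4 (h): row=0 col=0 char='w'
After 5 (j): row=1 col=0 char='_'

Answer:   moon one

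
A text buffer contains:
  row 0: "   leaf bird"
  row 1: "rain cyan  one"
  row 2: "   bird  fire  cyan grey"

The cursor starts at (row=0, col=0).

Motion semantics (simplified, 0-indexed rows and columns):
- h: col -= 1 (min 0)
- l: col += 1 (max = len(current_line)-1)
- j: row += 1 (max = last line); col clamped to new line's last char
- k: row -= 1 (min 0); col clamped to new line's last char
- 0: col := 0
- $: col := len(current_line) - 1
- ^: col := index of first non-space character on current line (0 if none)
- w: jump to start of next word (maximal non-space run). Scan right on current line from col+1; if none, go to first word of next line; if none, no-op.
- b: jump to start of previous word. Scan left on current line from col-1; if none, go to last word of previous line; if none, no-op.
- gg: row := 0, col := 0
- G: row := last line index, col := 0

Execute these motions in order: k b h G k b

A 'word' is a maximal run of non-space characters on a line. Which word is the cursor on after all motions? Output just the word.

After 1 (k): row=0 col=0 char='_'
After 2 (b): row=0 col=0 char='_'
After 3 (h): row=0 col=0 char='_'
After 4 (G): row=2 col=0 char='_'
After 5 (k): row=1 col=0 char='r'
After 6 (b): row=0 col=8 char='b'

Answer: bird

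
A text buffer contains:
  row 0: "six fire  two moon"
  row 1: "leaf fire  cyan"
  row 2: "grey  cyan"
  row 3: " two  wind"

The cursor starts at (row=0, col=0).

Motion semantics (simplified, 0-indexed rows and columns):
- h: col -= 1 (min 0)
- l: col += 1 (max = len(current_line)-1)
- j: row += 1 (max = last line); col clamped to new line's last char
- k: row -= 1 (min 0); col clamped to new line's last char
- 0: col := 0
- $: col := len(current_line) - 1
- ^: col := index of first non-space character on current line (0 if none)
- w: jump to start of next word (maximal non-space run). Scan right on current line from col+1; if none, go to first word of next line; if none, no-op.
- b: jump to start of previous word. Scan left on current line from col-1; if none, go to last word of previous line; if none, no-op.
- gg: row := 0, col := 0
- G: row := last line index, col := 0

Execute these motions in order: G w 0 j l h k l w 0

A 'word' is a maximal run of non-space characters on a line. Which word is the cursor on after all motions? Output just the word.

Answer: grey

Derivation:
After 1 (G): row=3 col=0 char='_'
After 2 (w): row=3 col=1 char='t'
After 3 (0): row=3 col=0 char='_'
After 4 (j): row=3 col=0 char='_'
After 5 (l): row=3 col=1 char='t'
After 6 (h): row=3 col=0 char='_'
After 7 (k): row=2 col=0 char='g'
After 8 (l): row=2 col=1 char='r'
After 9 (w): row=2 col=6 char='c'
After 10 (0): row=2 col=0 char='g'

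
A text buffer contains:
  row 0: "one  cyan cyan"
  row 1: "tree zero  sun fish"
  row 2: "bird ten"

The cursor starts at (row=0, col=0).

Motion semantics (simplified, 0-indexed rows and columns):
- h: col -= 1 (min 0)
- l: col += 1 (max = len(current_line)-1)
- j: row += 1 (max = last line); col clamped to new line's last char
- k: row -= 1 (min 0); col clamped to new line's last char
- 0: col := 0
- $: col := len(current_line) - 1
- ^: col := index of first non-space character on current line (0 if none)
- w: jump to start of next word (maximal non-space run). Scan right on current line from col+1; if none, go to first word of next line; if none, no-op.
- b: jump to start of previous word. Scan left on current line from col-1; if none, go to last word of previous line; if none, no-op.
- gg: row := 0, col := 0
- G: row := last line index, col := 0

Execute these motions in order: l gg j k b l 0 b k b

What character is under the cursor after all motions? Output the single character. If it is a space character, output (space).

Answer: o

Derivation:
After 1 (l): row=0 col=1 char='n'
After 2 (gg): row=0 col=0 char='o'
After 3 (j): row=1 col=0 char='t'
After 4 (k): row=0 col=0 char='o'
After 5 (b): row=0 col=0 char='o'
After 6 (l): row=0 col=1 char='n'
After 7 (0): row=0 col=0 char='o'
After 8 (b): row=0 col=0 char='o'
After 9 (k): row=0 col=0 char='o'
After 10 (b): row=0 col=0 char='o'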